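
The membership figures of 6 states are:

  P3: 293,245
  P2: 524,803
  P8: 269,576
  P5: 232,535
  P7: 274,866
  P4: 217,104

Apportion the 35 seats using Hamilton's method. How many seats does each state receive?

Standard divisor: 1812129 ÷ 35 ≈ 51775.114.
Standard quotas: P3 5.6638, P2 10.1362, P8 5.2067, P5 4.4913, P7 5.3088, P4 4.1932.
Lower quotas: P3 5, P2 10, P8 5, P5 4, P7 5, P4 4 (sum 33, leaving 2 seats).
Remainders in descending order: P3 0.6638, P5 0.4913, P7 0.3088, P8 0.2067, P4 0.1932, P2 0.1362.
The surplus seats go to P3, P5.

P3 6, P2 10, P8 5, P5 5, P7 5, P4 4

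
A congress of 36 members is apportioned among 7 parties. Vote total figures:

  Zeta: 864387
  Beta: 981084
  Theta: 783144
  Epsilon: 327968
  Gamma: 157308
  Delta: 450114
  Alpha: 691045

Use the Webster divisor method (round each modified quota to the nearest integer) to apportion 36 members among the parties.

Zeta 7, Beta 8, Theta 7, Epsilon 3, Gamma 1, Delta 4, Alpha 6

Standard divisor 4255050/36 ≈ 118195.833; standard quotas: Zeta 7.313, Beta 8.300, Theta 6.626, Epsilon 2.775, Gamma 1.331, Delta 3.808, Alpha 5.847.
Rounding to the nearest integer gives Zeta 7, Beta 8, Theta 7, Epsilon 3, Gamma 1, Delta 4, Alpha 6 — total 36, matching the house size, so no adjustment is needed.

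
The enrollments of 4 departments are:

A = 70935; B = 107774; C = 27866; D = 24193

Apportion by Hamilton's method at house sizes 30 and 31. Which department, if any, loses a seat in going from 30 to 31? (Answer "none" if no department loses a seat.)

none

At 30 seats: A 9, B 14, C 4, D 3.
At 31 seats: A 10, B 14, C 4, D 3.
No department's allocation decreased.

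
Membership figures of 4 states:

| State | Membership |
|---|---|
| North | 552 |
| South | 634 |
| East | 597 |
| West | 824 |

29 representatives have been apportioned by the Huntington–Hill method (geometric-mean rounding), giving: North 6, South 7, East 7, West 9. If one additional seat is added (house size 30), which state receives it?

Priority for the next seat is population ÷ (√(s·(s+1))).
Priorities: North 85.175, South 84.722, East 79.777, West 86.857.
Highest priority: West.

West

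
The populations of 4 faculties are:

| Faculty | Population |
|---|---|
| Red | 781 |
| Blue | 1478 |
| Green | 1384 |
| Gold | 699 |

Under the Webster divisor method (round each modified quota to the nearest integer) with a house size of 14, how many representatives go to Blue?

5

Standard divisor 4342/14 ≈ 310.143; standard quotas: Red 2.518, Blue 4.766, Green 4.462, Gold 2.254.
Rounding to the nearest integer gives Red 3, Blue 5, Green 4, Gold 2 — total 14, matching the house size, so no adjustment is needed.
Blue receives 5.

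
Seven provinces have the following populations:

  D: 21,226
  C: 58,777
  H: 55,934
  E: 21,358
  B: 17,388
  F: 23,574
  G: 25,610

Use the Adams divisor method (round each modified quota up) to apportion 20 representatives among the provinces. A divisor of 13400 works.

D=2, C=5, H=5, E=2, B=2, F=2, G=2

With modified divisor 13400: modified quotas D 1.584, C 4.386, H 4.174, E 1.594, B 1.298, F 1.759, G 1.911.
Rounding up: D 2, C 5, H 5, E 2, B 2, F 2, G 2 (total 20).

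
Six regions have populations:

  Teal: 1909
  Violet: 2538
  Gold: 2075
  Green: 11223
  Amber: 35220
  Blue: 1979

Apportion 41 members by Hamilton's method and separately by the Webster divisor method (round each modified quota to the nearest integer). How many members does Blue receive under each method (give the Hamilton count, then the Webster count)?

Hamilton: Teal 1, Violet 2, Gold 2, Green 8, Amber 26, Blue 2.
Webster: Teal 1, Violet 2, Gold 2, Green 8, Amber 27, Blue 1.
Blue gets 2 under Hamilton and 1 under Webster.

2 and 1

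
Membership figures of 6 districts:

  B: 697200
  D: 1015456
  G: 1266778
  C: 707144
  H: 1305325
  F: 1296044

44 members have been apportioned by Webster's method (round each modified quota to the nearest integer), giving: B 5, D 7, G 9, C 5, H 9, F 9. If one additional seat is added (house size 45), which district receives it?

Priority for the next seat is population ÷ (current seats + 0.5).
Priorities: B 126763.636, D 135394.133, G 133345.053, C 128571.636, H 137402.632, F 136425.684.
Highest priority: H.

H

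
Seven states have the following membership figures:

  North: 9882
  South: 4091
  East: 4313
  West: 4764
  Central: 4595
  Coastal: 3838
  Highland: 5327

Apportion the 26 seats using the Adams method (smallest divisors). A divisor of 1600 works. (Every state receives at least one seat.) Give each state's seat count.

With modified divisor 1600: modified quotas North 6.176, South 2.557, East 2.696, West 2.978, Central 2.872, Coastal 2.399, Highland 3.329.
Rounding up: North 7, South 3, East 3, West 3, Central 3, Coastal 3, Highland 4 (total 26).

North 7; South 3; East 3; West 3; Central 3; Coastal 3; Highland 4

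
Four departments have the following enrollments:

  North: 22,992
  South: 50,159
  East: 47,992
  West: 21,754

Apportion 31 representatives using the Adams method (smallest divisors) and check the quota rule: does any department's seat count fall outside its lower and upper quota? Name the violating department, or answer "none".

Standard quotas: North 4.988, South 10.881, East 10.411, West 4.719.
Adams allocation: North 5, South 11, East 10, West 5.
Every allocation lies between the lower and upper quota.

none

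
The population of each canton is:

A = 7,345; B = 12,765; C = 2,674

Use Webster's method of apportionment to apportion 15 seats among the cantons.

Standard divisor 22784/15 ≈ 1518.933; standard quotas: A 4.836, B 8.404, C 1.760.
Rounding to the nearest integer gives A 5, B 8, C 2 — total 15, matching the house size, so no adjustment is needed.

A 5, B 8, C 2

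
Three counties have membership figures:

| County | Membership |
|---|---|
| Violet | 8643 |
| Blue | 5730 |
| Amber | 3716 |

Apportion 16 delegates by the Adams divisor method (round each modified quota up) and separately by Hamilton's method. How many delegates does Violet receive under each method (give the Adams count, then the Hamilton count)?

7 and 8

Adams: Violet 7, Blue 5, Amber 4.
Hamilton: Violet 8, Blue 5, Amber 3.
Violet gets 7 under Adams and 8 under Hamilton.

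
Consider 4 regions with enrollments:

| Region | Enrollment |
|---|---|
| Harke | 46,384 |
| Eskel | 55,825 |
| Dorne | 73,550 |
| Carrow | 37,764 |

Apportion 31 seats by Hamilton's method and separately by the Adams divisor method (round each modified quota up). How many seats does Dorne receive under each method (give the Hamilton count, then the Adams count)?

Hamilton: Harke 7, Eskel 8, Dorne 11, Carrow 5.
Adams: Harke 7, Eskel 8, Dorne 10, Carrow 6.
Dorne gets 11 under Hamilton and 10 under Adams.

11 and 10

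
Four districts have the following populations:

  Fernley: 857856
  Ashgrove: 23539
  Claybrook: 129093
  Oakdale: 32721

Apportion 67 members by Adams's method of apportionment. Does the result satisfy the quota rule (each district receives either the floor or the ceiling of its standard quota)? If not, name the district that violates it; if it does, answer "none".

Fernley

Standard quotas: Fernley 55.096, Ashgrove 1.512, Claybrook 8.291, Oakdale 2.102.
Adams allocation: Fernley 54, Ashgrove 2, Claybrook 8, Oakdale 3.
Fernley has quota 55.096 (lower 55, upper 56) but receives 54 — outside the quota interval.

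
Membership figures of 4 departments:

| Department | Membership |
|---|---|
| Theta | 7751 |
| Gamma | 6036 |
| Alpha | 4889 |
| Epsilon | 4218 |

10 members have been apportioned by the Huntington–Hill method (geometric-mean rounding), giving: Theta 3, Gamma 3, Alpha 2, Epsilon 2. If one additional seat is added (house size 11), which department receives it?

Priority for the next seat is population ÷ (√(s·(s+1))).
Priorities: Theta 2237.521, Gamma 1742.443, Alpha 1995.926, Epsilon 1721.991.
Highest priority: Theta.

Theta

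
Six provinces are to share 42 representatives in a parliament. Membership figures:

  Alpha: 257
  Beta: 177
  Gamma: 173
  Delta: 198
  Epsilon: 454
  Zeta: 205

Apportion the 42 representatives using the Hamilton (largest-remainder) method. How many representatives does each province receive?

Alpha=7, Beta=5, Gamma=5, Delta=6, Epsilon=13, Zeta=6

Standard divisor: 1464 ÷ 42 ≈ 34.857.
Standard quotas: Alpha 7.373, Beta 5.078, Gamma 4.963, Delta 5.680, Epsilon 13.025, Zeta 5.881.
Lower quotas: Alpha 7, Beta 5, Gamma 4, Delta 5, Epsilon 13, Zeta 5 (sum 39, leaving 3 seats).
Remainders in descending order: Gamma 0.963, Zeta 0.881, Delta 0.680, Alpha 0.373, Beta 0.078, Epsilon 0.025.
The surplus seats go to Gamma, Zeta, Delta.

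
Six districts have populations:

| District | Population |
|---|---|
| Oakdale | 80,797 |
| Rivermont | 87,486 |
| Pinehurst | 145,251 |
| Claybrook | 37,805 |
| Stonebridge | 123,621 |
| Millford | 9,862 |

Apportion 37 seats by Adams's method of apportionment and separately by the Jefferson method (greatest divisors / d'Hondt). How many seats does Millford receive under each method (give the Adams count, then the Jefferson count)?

1 and 0

Adams: Oakdale 6, Rivermont 7, Pinehurst 11, Claybrook 3, Stonebridge 9, Millford 1.
Jefferson: Oakdale 6, Rivermont 7, Pinehurst 11, Claybrook 3, Stonebridge 10, Millford 0.
Millford gets 1 under Adams and 0 under Jefferson.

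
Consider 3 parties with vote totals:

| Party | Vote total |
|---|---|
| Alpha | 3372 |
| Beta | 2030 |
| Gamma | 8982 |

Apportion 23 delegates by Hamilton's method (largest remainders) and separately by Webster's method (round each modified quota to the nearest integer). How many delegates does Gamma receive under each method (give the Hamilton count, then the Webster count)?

Hamilton: Alpha 6, Beta 3, Gamma 14.
Webster: Alpha 5, Beta 3, Gamma 15.
Gamma gets 14 under Hamilton and 15 under Webster.

14 and 15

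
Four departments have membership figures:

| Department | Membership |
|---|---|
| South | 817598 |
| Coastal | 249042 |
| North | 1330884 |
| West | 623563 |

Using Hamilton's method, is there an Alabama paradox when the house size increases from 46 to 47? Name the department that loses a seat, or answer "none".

West

At 46 seats: South 12, Coastal 4, North 20, West 10.
At 47 seats: South 13, Coastal 4, North 21, West 9.
West drops from 10 to 9.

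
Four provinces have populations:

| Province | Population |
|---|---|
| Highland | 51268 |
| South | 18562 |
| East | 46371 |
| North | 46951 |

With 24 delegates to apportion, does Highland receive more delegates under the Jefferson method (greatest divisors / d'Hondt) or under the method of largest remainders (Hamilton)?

Jefferson: Highland 8, South 2, East 7, North 7.
Hamilton: Highland 7, South 3, East 7, North 7.
Highland gets 8 under Jefferson and 7 under Hamilton.

Jefferson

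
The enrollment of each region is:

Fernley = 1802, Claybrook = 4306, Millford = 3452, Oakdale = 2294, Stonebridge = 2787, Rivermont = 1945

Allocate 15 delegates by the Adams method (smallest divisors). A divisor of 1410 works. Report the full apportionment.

Fernley 2, Claybrook 4, Millford 3, Oakdale 2, Stonebridge 2, Rivermont 2

With modified divisor 1410: modified quotas Fernley 1.278, Claybrook 3.054, Millford 2.448, Oakdale 1.627, Stonebridge 1.977, Rivermont 1.379.
Rounding up: Fernley 2, Claybrook 4, Millford 3, Oakdale 2, Stonebridge 2, Rivermont 2 (total 15).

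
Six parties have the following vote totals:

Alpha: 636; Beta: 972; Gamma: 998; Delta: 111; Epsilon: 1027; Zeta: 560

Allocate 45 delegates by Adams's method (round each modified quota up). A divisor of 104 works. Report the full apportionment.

With modified divisor 104: modified quotas Alpha 6.115, Beta 9.346, Gamma 9.596, Delta 1.067, Epsilon 9.875, Zeta 5.385.
Rounding up: Alpha 7, Beta 10, Gamma 10, Delta 2, Epsilon 10, Zeta 6 (total 45).

Alpha: 7, Beta: 10, Gamma: 10, Delta: 2, Epsilon: 10, Zeta: 6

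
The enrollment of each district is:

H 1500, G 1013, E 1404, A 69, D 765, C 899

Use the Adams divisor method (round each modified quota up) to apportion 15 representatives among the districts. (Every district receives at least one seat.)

H 4, G 3, E 3, A 1, D 2, C 2

Standard divisor 5650/15 ≈ 376.667; standard quotas: H 3.982, G 2.689, E 3.727, A 0.183, D 2.031, C 2.387.
Rounding up gives 4, 3, 4, 1, 3, 3 = 18 seats, so the divisor must be adjusted.
With modified divisor 480: modified quotas H 3.125, G 2.110, E 2.925, A 0.144, D 1.594, C 1.873.
Rounding up: H 4, G 3, E 3, A 1, D 2, C 2 (total 15).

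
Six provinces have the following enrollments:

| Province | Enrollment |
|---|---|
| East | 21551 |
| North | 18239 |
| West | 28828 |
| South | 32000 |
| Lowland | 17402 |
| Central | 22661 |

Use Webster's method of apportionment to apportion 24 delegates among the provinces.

Standard divisor 140681/24 ≈ 5861.708; standard quotas: East 3.677, North 3.112, West 4.918, South 5.459, Lowland 2.969, Central 3.866.
Rounding to the nearest integer gives East 4, North 3, West 5, South 5, Lowland 3, Central 4 — total 24, matching the house size, so no adjustment is needed.

East 4; North 3; West 5; South 5; Lowland 3; Central 4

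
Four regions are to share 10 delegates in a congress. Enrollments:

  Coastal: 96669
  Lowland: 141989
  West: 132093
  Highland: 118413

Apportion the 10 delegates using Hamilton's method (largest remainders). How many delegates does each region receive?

Coastal 2; Lowland 3; West 3; Highland 2

The standard divisor is 489164/10 ≈ 48916.4.
Standard quotas: Coastal 1.9762, Lowland 2.9027, West 2.7004, Highland 2.4207.
Lower quotas: Coastal 1, Lowland 2, West 2, Highland 2 (sum 7, leaving 3 seats).
Remainders in descending order: Coastal 0.9762, Lowland 0.9027, West 0.7004, Highland 0.4207.
Largest remainders: Coastal, Lowland, West receive the extra seats.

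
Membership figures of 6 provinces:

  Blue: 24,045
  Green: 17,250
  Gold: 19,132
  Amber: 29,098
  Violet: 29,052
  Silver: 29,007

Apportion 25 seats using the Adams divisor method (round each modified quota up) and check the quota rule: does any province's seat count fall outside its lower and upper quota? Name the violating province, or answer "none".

Standard quotas: Blue 4.073, Green 2.922, Gold 3.241, Amber 4.929, Violet 4.921, Silver 4.914.
Adams allocation: Blue 4, Green 3, Gold 3, Amber 5, Violet 5, Silver 5.
Every allocation lies between the lower and upper quota.

none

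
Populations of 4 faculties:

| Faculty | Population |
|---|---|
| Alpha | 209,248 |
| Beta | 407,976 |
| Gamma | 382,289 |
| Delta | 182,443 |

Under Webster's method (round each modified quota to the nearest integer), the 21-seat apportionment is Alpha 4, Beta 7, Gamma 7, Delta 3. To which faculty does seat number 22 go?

Priority for the next seat is population ÷ (current seats + 0.5).
Priorities: Alpha 46499.556, Beta 54396.800, Gamma 50971.867, Delta 52126.571.
Highest priority: Beta.

Beta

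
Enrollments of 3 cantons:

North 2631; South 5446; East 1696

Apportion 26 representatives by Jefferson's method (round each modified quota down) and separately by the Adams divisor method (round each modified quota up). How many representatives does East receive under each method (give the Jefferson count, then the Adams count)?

4 and 5

Jefferson: North 7, South 15, East 4.
Adams: North 7, South 14, East 5.
East gets 4 under Jefferson and 5 under Adams.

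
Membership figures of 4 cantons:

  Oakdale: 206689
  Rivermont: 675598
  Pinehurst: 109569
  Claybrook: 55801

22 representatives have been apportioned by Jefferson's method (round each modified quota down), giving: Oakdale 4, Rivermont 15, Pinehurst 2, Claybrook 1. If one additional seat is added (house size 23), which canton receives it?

Priority for the next seat is population ÷ (current seats + 1).
Priorities: Oakdale 41337.800, Rivermont 42224.875, Pinehurst 36523.000, Claybrook 27900.500.
Highest priority: Rivermont.

Rivermont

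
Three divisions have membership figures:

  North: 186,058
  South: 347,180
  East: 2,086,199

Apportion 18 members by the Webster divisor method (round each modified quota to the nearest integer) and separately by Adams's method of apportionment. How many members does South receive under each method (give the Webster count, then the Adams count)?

Webster: North 1, South 2, East 15.
Adams: North 2, South 3, East 13.
South gets 2 under Webster and 3 under Adams.

2 and 3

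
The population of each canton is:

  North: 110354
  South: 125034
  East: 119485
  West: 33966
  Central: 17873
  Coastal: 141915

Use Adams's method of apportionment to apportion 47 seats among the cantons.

North=9, South=11, East=10, West=3, Central=2, Coastal=12

Standard divisor 548627/47 ≈ 11672.915; standard quotas: North 9.454, South 10.711, East 10.236, West 2.910, Central 1.531, Coastal 12.158.
Rounding up gives 10, 11, 11, 3, 2, 13 = 50 seats, so the divisor must be adjusted.
With modified divisor 12400: modified quotas North 8.900, South 10.083, East 9.636, West 2.739, Central 1.441, Coastal 11.445.
Rounding up: North 9, South 11, East 10, West 3, Central 2, Coastal 12 (total 47).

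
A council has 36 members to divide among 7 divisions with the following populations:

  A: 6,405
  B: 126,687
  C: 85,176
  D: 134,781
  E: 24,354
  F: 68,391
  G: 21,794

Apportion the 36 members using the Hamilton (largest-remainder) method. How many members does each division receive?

Standard divisor: 467588 ÷ 36 ≈ 12988.556.
Standard quotas: A 0.4931, B 9.7537, C 6.5578, D 10.3769, E 1.8750, F 5.2655, G 1.6779.
Lower quotas: A 0, B 9, C 6, D 10, E 1, F 5, G 1 (sum 32, leaving 4 seats).
Remainders in descending order: E 0.8750, B 0.7537, G 0.6779, C 0.5578, A 0.4931, D 0.3769, F 0.2655.
Largest remainders: E, B, G, C receive the extra seats.

A 0, B 10, C 7, D 10, E 2, F 5, G 2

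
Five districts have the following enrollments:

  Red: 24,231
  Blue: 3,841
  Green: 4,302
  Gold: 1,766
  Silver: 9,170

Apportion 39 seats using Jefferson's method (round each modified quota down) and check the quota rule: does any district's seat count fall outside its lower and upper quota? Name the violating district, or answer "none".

Standard quotas: Red 21.820, Blue 3.459, Green 3.874, Gold 1.590, Silver 8.257.
Jefferson allocation: Red 23, Blue 3, Green 4, Gold 1, Silver 8.
Red has quota 21.820 (lower 21, upper 22) but receives 23 — outside the quota interval.

Red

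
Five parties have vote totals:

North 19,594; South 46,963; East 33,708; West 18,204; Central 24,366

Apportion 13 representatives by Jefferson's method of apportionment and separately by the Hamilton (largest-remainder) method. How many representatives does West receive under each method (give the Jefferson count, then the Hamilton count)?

1 and 2

Jefferson: North 2, South 5, East 3, West 1, Central 2.
Hamilton: North 2, South 4, East 3, West 2, Central 2.
West gets 1 under Jefferson and 2 under Hamilton.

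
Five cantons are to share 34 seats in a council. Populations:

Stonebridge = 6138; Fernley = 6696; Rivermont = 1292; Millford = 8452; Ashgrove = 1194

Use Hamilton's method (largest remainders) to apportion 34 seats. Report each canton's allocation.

Total 23772; standard divisor 23772/34 ≈ 699.176.
Standard quotas: Stonebridge 8.7789, Fernley 9.5770, Rivermont 1.8479, Millford 12.0885, Ashgrove 1.7077.
Lower quotas: Stonebridge 8, Fernley 9, Rivermont 1, Millford 12, Ashgrove 1 (sum 31, leaving 3 seats).
Remainders in descending order: Rivermont 0.8479, Stonebridge 0.7789, Ashgrove 0.7077, Fernley 0.5770, Millford 0.0885.
Largest remainders: Rivermont, Stonebridge, Ashgrove receive the extra seats.

Stonebridge=9, Fernley=9, Rivermont=2, Millford=12, Ashgrove=2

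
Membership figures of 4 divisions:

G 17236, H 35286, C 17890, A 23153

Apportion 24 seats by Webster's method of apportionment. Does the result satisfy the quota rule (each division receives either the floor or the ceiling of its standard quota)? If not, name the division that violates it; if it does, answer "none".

none

Standard quotas: G 4.421, H 9.051, C 4.589, A 5.939.
Webster allocation: G 4, H 9, C 5, A 6.
Every allocation lies between the lower and upper quota.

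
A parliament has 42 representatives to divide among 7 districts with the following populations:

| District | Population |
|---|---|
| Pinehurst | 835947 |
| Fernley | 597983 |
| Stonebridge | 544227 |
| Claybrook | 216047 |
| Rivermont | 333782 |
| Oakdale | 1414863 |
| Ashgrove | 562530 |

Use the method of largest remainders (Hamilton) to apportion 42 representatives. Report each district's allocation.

Pinehurst 8, Fernley 6, Stonebridge 5, Claybrook 2, Rivermont 3, Oakdale 13, Ashgrove 5

The standard divisor is 4505379/42 ≈ 107270.929.
Standard quotas: Pinehurst 7.7929, Fernley 5.5745, Stonebridge 5.0734, Claybrook 2.0140, Rivermont 3.1116, Oakdale 13.1896, Ashgrove 5.2440.
Lower quotas: Pinehurst 7, Fernley 5, Stonebridge 5, Claybrook 2, Rivermont 3, Oakdale 13, Ashgrove 5 (sum 40, leaving 2 seats).
Remainders in descending order: Pinehurst 0.7929, Fernley 0.5745, Ashgrove 0.2440, Oakdale 0.1896, Rivermont 0.1116, Stonebridge 0.0734, Claybrook 0.0140.
The surplus seats go to Pinehurst, Fernley.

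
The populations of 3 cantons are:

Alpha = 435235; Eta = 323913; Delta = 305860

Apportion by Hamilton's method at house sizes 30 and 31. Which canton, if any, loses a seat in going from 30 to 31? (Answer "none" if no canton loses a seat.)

At 30 seats: Alpha 12, Eta 9, Delta 9.
At 31 seats: Alpha 13, Eta 9, Delta 9.
No canton's allocation decreased.

none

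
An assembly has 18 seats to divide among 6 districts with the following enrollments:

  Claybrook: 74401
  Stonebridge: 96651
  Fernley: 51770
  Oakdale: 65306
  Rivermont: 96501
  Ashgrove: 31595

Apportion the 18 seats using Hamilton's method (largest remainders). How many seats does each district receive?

Total 416224; standard divisor 416224/18 ≈ 23123.556.
Standard quotas: Claybrook 3.2175, Stonebridge 4.1798, Fernley 2.2388, Oakdale 2.8242, Rivermont 4.1733, Ashgrove 1.3664.
Lower quotas: Claybrook 3, Stonebridge 4, Fernley 2, Oakdale 2, Rivermont 4, Ashgrove 1 (sum 16, leaving 2 seats).
Remainders in descending order: Oakdale 0.8242, Ashgrove 0.3664, Fernley 0.2388, Claybrook 0.2175, Stonebridge 0.1798, Rivermont 0.1733.
Largest remainders: Oakdale, Ashgrove receive the extra seats.

Claybrook 3; Stonebridge 4; Fernley 2; Oakdale 3; Rivermont 4; Ashgrove 2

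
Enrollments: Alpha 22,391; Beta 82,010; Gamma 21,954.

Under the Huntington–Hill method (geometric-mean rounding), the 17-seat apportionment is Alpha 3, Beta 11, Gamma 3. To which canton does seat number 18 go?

Beta

Priority for the next seat is population ÷ (√(s·(s+1))).
Priorities: Alpha 6463.725, Beta 7138.054, Gamma 6337.574.
Highest priority: Beta.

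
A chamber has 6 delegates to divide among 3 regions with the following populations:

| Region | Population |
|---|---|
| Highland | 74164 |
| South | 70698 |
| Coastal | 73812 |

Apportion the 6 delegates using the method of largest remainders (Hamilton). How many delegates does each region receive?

Highland 2; South 2; Coastal 2

Total 218674; standard divisor 218674/6 ≈ 36445.667.
Standard quotas: Highland 2.0349, South 1.9398, Coastal 2.0253.
Lower quotas: Highland 2, South 1, Coastal 2 (sum 5, leaving 1 seat).
Remainders in descending order: South 0.9398, Highland 0.0349, Coastal 0.0253.
The surplus seat goes to South.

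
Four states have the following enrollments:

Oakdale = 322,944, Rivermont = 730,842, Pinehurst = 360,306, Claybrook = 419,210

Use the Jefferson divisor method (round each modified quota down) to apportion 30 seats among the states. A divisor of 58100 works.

With modified divisor 58100: modified quotas Oakdale 5.558, Rivermont 12.579, Pinehurst 6.201, Claybrook 7.215.
Rounding down: Oakdale 5, Rivermont 12, Pinehurst 6, Claybrook 7 (total 30).

Oakdale 5, Rivermont 12, Pinehurst 6, Claybrook 7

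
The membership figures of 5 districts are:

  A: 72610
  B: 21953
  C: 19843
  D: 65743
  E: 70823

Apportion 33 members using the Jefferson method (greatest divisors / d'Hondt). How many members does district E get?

9

Standard divisor 250972/33 ≈ 7605.212; standard quotas: A 9.547, B 2.887, C 2.609, D 8.644, E 9.312.
Rounding down gives 9, 2, 2, 8, 9 = 30 seats, so the divisor must be adjusted.
With modified divisor 7200: modified quotas A 10.085, B 3.049, C 2.756, D 9.131, E 9.837.
Rounding down: A 10, B 3, C 2, D 9, E 9 (total 33).
E receives 9.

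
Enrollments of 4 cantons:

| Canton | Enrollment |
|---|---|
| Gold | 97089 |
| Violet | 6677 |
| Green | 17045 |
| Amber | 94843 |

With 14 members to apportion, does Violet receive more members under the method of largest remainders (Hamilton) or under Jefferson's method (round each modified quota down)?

Hamilton

Hamilton: Gold 6, Violet 1, Green 1, Amber 6.
Jefferson: Gold 7, Violet 0, Green 1, Amber 6.
Violet gets 1 under Hamilton and 0 under Jefferson.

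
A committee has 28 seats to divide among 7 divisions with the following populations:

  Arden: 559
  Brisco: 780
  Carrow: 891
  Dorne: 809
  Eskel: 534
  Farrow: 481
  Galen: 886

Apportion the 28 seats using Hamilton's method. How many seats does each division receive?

Arden 3, Brisco 4, Carrow 5, Dorne 5, Eskel 3, Farrow 3, Galen 5

Standard divisor: 4940 ÷ 28 ≈ 176.429.
Standard quotas: Arden 3.168, Brisco 4.421, Carrow 5.050, Dorne 4.585, Eskel 3.027, Farrow 2.726, Galen 5.022.
Lower quotas: Arden 3, Brisco 4, Carrow 5, Dorne 4, Eskel 3, Farrow 2, Galen 5 (sum 26, leaving 2 seats).
Remainders in descending order: Farrow 0.726, Dorne 0.585, Brisco 0.421, Arden 0.168, Carrow 0.050, Eskel 0.027, Galen 0.022.
The surplus seats go to Farrow, Dorne.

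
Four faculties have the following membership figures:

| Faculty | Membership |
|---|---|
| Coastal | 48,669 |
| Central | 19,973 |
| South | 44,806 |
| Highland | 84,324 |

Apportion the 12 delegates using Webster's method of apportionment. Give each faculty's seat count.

Coastal 3, Central 1, South 3, Highland 5

Standard divisor 197772/12 ≈ 16481; standard quotas: Coastal 2.953, Central 1.212, South 2.719, Highland 5.116.
Rounding to the nearest integer gives Coastal 3, Central 1, South 3, Highland 5 — total 12, matching the house size, so no adjustment is needed.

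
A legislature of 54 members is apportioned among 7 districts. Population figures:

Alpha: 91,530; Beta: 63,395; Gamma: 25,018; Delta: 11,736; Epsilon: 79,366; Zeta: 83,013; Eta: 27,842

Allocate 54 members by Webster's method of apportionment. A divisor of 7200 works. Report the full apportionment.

Alpha=13, Beta=9, Gamma=3, Delta=2, Epsilon=11, Zeta=12, Eta=4

With modified divisor 7200: modified quotas Alpha 12.713, Beta 8.805, Gamma 3.475, Delta 1.630, Epsilon 11.023, Zeta 11.530, Eta 3.867.
Rounding to the nearest integer: Alpha 13, Beta 9, Gamma 3, Delta 2, Epsilon 11, Zeta 12, Eta 4 (total 54).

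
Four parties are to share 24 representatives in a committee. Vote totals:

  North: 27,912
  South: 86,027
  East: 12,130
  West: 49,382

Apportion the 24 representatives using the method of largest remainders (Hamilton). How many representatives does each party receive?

Total 175451; standard divisor 175451/24 ≈ 7310.458.
Standard quotas: North 3.8181, South 11.7677, East 1.6593, West 6.7550.
Lower quotas: North 3, South 11, East 1, West 6 (sum 21, leaving 3 seats).
Remainders in descending order: North 0.8181, South 0.7677, West 0.7550, East 0.6593.
Largest remainders: North, South, West receive the extra seats.

North 4, South 12, East 1, West 7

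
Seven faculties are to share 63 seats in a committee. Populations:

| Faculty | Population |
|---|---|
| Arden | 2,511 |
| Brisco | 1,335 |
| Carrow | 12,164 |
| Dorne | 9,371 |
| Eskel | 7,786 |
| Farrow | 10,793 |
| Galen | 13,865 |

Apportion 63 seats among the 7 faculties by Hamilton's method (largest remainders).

Standard divisor: 57825 ÷ 63 ≈ 917.857.
Standard quotas: Arden 2.7357, Brisco 1.4545, Carrow 13.2526, Dorne 10.2096, Eskel 8.4828, Farrow 11.7589, Galen 15.1058.
Lower quotas: Arden 2, Brisco 1, Carrow 13, Dorne 10, Eskel 8, Farrow 11, Galen 15 (sum 60, leaving 3 seats).
Remainders in descending order: Farrow 0.7589, Arden 0.7357, Eskel 0.4828, Brisco 0.4545, Carrow 0.2526, Dorne 0.2096, Galen 0.1058.
The surplus seats go to Farrow, Arden, Eskel.

Arden 3; Brisco 1; Carrow 13; Dorne 10; Eskel 9; Farrow 12; Galen 15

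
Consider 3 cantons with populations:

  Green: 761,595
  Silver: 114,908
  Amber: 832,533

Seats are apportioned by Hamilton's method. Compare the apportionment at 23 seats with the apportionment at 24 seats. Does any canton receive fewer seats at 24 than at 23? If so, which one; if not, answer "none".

At 23 seats: Green 10, Silver 2, Amber 11.
At 24 seats: Green 11, Silver 1, Amber 12.
Silver drops from 2 to 1.

Silver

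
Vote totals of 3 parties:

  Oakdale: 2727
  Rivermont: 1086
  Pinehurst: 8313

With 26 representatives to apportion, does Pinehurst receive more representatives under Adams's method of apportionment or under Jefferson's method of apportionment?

Adams: Oakdale 6, Rivermont 3, Pinehurst 17.
Jefferson: Oakdale 6, Rivermont 2, Pinehurst 18.
Pinehurst gets 17 under Adams and 18 under Jefferson.

Jefferson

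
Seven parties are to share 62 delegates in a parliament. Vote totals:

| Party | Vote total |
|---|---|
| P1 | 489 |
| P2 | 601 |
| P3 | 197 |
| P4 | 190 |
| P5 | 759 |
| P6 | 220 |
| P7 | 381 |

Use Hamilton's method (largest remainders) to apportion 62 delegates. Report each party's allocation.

P1=11; P2=13; P3=4; P4=4; P5=17; P6=5; P7=8

Standard divisor: 2837 ÷ 62 ≈ 45.758.
Standard quotas: P1 10.687, P2 13.134, P3 4.305, P4 4.152, P5 16.587, P6 4.808, P7 8.326.
Lower quotas: P1 10, P2 13, P3 4, P4 4, P5 16, P6 4, P7 8 (sum 59, leaving 3 seats).
Remainders in descending order: P6 0.808, P1 0.687, P5 0.587, P7 0.326, P3 0.305, P4 0.152, P2 0.134.
Largest remainders: P6, P1, P5 receive the extra seats.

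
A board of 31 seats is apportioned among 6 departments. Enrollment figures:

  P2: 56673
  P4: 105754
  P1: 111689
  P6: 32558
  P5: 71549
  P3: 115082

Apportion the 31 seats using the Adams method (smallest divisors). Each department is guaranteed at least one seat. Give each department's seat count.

Standard divisor 493305/31 ≈ 15913.065; standard quotas: P2 3.561, P4 6.646, P1 7.019, P6 2.046, P5 4.496, P3 7.232.
Rounding up gives 4, 7, 8, 3, 5, 8 = 35 seats, so the divisor must be adjusted.
With modified divisor 17760: modified quotas P2 3.191, P4 5.955, P1 6.289, P6 1.833, P5 4.029, P3 6.480.
Rounding up: P2 4, P4 6, P1 7, P6 2, P5 5, P3 7 (total 31).

P2 4, P4 6, P1 7, P6 2, P5 5, P3 7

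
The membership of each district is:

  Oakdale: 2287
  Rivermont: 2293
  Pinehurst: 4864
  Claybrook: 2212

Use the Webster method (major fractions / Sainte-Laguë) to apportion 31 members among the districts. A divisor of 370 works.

Oakdale 6; Rivermont 6; Pinehurst 13; Claybrook 6

With modified divisor 370: modified quotas Oakdale 6.181, Rivermont 6.197, Pinehurst 13.146, Claybrook 5.978.
Rounding to the nearest integer: Oakdale 6, Rivermont 6, Pinehurst 13, Claybrook 6 (total 31).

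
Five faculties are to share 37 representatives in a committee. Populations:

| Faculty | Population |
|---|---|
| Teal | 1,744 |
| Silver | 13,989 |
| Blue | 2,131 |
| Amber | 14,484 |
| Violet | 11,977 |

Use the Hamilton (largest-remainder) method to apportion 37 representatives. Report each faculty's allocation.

Total 44325; standard divisor 44325/37 ≈ 1197.973.
Standard quotas: Teal 1.4558, Silver 11.6772, Blue 1.7788, Amber 12.0904, Violet 9.9977.
Lower quotas: Teal 1, Silver 11, Blue 1, Amber 12, Violet 9 (sum 34, leaving 3 seats).
Remainders in descending order: Violet 0.9977, Blue 0.7788, Silver 0.6772, Teal 0.4558, Amber 0.0904.
The surplus seats go to Violet, Blue, Silver.

Teal: 1, Silver: 12, Blue: 2, Amber: 12, Violet: 10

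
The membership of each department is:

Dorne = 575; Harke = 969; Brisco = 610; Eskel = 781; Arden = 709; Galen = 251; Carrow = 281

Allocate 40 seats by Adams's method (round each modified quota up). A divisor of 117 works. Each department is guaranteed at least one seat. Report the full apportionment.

Dorne 5, Harke 9, Brisco 6, Eskel 7, Arden 7, Galen 3, Carrow 3

With modified divisor 117: modified quotas Dorne 4.915, Harke 8.282, Brisco 5.214, Eskel 6.675, Arden 6.060, Galen 2.145, Carrow 2.402.
Rounding up: Dorne 5, Harke 9, Brisco 6, Eskel 7, Arden 7, Galen 3, Carrow 3 (total 40).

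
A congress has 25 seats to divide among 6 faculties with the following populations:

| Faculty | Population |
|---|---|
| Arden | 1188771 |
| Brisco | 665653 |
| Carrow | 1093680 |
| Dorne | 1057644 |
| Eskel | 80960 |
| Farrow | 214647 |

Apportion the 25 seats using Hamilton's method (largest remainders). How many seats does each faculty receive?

Arden 7, Brisco 4, Carrow 6, Dorne 6, Eskel 1, Farrow 1

Total 4301355; standard divisor 4301355/25 ≈ 172054.2.
Standard quotas: Arden 6.9093, Brisco 3.8689, Carrow 6.3566, Dorne 6.1472, Eskel 0.4705, Farrow 1.2476.
Lower quotas: Arden 6, Brisco 3, Carrow 6, Dorne 6, Eskel 0, Farrow 1 (sum 22, leaving 3 seats).
Remainders in descending order: Arden 0.9093, Brisco 0.8689, Eskel 0.4705, Carrow 0.3566, Farrow 0.2476, Dorne 0.1472.
The surplus seats go to Arden, Brisco, Eskel.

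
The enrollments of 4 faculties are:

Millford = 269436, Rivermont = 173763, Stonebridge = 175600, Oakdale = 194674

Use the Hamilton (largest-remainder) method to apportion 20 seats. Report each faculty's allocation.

Millford 7, Rivermont 4, Stonebridge 4, Oakdale 5

Total 813473; standard divisor 813473/20 ≈ 40673.65.
Standard quotas: Millford 6.6243, Rivermont 4.2721, Stonebridge 4.3173, Oakdale 4.7862.
Lower quotas: Millford 6, Rivermont 4, Stonebridge 4, Oakdale 4 (sum 18, leaving 2 seats).
Remainders in descending order: Oakdale 0.7862, Millford 0.6243, Stonebridge 0.3173, Rivermont 0.2721.
Largest remainders: Oakdale, Millford receive the extra seats.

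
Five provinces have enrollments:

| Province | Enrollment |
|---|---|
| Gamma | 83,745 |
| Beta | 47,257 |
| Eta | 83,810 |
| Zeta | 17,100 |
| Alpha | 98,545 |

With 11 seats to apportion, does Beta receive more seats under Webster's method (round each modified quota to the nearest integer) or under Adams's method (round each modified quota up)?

Webster: Gamma 3, Beta 1, Eta 3, Zeta 1, Alpha 3.
Adams: Gamma 2, Beta 2, Eta 3, Zeta 1, Alpha 3.
Beta gets 1 under Webster and 2 under Adams.

Adams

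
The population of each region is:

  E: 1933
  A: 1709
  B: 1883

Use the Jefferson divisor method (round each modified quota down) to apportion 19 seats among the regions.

E: 7, A: 6, B: 6

Standard divisor 5525/19 ≈ 290.789; standard quotas: E 6.647, A 5.877, B 6.475.
Rounding down gives 6, 5, 6 = 17 seats, so the divisor must be adjusted.
With modified divisor 270: modified quotas E 7.159, A 6.330, B 6.974.
Rounding down: E 7, A 6, B 6 (total 19).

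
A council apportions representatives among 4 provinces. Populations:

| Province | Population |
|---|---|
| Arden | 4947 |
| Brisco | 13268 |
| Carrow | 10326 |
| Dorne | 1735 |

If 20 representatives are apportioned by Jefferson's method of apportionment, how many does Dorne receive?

1

Standard divisor 30276/20 ≈ 1513.8; standard quotas: Arden 3.268, Brisco 8.765, Carrow 6.821, Dorne 1.146.
Rounding down gives 3, 8, 6, 1 = 18 seats, so the divisor must be adjusted.
With modified divisor 1400: modified quotas Arden 3.534, Brisco 9.477, Carrow 7.376, Dorne 1.239.
Rounding down: Arden 3, Brisco 9, Carrow 7, Dorne 1 (total 20).
Dorne receives 1.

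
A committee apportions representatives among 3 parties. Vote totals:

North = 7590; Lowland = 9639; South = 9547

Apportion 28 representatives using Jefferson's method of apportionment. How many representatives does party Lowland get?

Standard divisor 26776/28 ≈ 956.286; standard quotas: North 7.937, Lowland 10.080, South 9.983.
Rounding down gives 7, 10, 9 = 26 seats, so the divisor must be adjusted.
With modified divisor 900: modified quotas North 8.433, Lowland 10.710, South 10.608.
Rounding down: North 8, Lowland 10, South 10 (total 28).
Lowland receives 10.

10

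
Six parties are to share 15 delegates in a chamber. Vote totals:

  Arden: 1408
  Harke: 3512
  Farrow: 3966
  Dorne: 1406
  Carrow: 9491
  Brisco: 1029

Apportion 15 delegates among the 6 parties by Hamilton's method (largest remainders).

Total 20812; standard divisor 20812/15 ≈ 1387.467.
Standard quotas: Arden 1.0148, Harke 2.5312, Farrow 2.8584, Dorne 1.0134, Carrow 6.8405, Brisco 0.7416.
Lower quotas: Arden 1, Harke 2, Farrow 2, Dorne 1, Carrow 6, Brisco 0 (sum 12, leaving 3 seats).
Remainders in descending order: Farrow 0.8584, Carrow 0.8405, Brisco 0.7416, Harke 0.5312, Arden 0.0148, Dorne 0.0134.
Largest remainders: Farrow, Carrow, Brisco receive the extra seats.

Arden=1, Harke=2, Farrow=3, Dorne=1, Carrow=7, Brisco=1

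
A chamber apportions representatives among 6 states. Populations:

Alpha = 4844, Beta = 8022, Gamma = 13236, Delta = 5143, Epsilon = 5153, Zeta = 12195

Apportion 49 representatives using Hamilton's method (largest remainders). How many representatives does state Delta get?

5

Total 48593; standard divisor 48593/49 ≈ 991.694.
Standard quotas: Alpha 4.8846, Beta 8.0892, Gamma 13.3469, Delta 5.1861, Epsilon 5.1962, Zeta 12.2971.
Lower quotas: Alpha 4, Beta 8, Gamma 13, Delta 5, Epsilon 5, Zeta 12 (sum 47, leaving 2 seats).
Remainders in descending order: Alpha 0.8846, Gamma 0.3469, Zeta 0.2971, Epsilon 0.1962, Delta 0.1861, Beta 0.0892.
Largest remainders: Alpha, Gamma receive the extra seats.
Delta receives 5.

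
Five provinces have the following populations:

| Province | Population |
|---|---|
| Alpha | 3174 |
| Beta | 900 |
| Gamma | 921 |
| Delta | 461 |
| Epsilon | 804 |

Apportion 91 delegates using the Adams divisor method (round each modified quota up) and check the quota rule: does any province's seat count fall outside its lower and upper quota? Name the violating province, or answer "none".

Standard quotas: Alpha 46.140, Beta 13.083, Gamma 13.388, Delta 6.701, Epsilon 11.688.
Adams allocation: Alpha 45, Beta 13, Gamma 14, Delta 7, Epsilon 12.
Alpha has quota 46.140 (lower 46, upper 47) but receives 45 — outside the quota interval.

Alpha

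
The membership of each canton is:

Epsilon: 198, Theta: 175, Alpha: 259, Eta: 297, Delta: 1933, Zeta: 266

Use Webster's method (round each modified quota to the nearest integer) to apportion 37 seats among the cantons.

Standard divisor 3128/37 ≈ 84.541; standard quotas: Epsilon 2.342, Theta 2.070, Alpha 3.064, Eta 3.513, Delta 22.865, Zeta 3.146.
Rounding to the nearest integer gives Epsilon 2, Theta 2, Alpha 3, Eta 4, Delta 23, Zeta 3 — total 37, matching the house size, so no adjustment is needed.

Epsilon: 2, Theta: 2, Alpha: 3, Eta: 4, Delta: 23, Zeta: 3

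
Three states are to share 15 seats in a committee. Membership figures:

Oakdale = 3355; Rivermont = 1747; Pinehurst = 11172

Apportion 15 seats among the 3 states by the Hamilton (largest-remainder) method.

Oakdale=3, Rivermont=2, Pinehurst=10

Standard divisor: 16274 ÷ 15 ≈ 1084.933.
Standard quotas: Oakdale 3.0924, Rivermont 1.6102, Pinehurst 10.2974.
Lower quotas: Oakdale 3, Rivermont 1, Pinehurst 10 (sum 14, leaving 1 seat).
Remainders in descending order: Rivermont 0.6102, Pinehurst 0.2974, Oakdale 0.0924.
The surplus seat goes to Rivermont.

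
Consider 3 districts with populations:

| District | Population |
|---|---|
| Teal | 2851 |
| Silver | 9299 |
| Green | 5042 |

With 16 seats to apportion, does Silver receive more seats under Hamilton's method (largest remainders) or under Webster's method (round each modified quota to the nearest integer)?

Hamilton: Teal 2, Silver 9, Green 5.
Webster: Teal 3, Silver 8, Green 5.
Silver gets 9 under Hamilton and 8 under Webster.

Hamilton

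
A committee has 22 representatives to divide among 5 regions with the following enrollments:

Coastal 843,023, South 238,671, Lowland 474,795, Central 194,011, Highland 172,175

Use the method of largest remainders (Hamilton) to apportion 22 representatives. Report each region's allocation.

Standard divisor: 1922675 ÷ 22 ≈ 87394.318.
Standard quotas: Coastal 9.6462, South 2.7310, Lowland 5.4328, Central 2.2199, Highland 1.9701.
Lower quotas: Coastal 9, South 2, Lowland 5, Central 2, Highland 1 (sum 19, leaving 3 seats).
Remainders in descending order: Highland 0.9701, South 0.7310, Coastal 0.6462, Lowland 0.4328, Central 0.2199.
Largest remainders: Highland, South, Coastal receive the extra seats.

Coastal: 10, South: 3, Lowland: 5, Central: 2, Highland: 2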